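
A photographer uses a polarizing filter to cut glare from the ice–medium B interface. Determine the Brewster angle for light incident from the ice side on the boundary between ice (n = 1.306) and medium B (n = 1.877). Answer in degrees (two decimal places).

θ_B ≈ 55.17°

Brewster's condition: tan θ_B = n₂/n₁ = 1.877/1.306 = 1.4372.
So θ_B = arctan 1.4372 = 55.17°.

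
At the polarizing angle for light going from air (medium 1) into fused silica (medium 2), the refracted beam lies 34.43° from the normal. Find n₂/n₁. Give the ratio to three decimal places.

n₂/n₁ ≈ 1.459

θ_B + θ_t = 90°, so θ_B = 90° − 34.43° = 55.57°.
tan θ_B = n₂/n₁, so n₂/n₁ = tan 55.57° = 1.459.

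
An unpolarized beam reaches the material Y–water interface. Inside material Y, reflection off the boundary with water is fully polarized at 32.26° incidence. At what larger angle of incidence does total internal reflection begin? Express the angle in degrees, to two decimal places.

θ_c ≈ 39.14°

From Brewster, n₂/n₁ = tan θ_B = tan 32.26° = 0.6312.
Then sin θ_c = n₂/n₁ = 0.6312, so θ_c = arcsin 0.6312 = 39.14°.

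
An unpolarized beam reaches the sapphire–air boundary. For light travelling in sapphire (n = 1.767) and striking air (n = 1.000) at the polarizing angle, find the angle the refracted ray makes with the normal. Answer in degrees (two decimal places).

θ_t ≈ 60.49°

tan θ_B = n₂/n₁ = 1.000/1.767 = 0.5659, so θ_B = 29.51°.
At Brewster's angle the reflected and refracted rays are perpendicular, so θ_t = 90° − θ_B = 90° − 29.51° = 60.49°.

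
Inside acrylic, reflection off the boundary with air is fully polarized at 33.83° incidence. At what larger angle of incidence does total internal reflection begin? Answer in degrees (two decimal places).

From Brewster, n₂/n₁ = tan θ_B = tan 33.83° = 0.6702.
Then sin θ_c = n₂/n₁ = 0.6702, so θ_c = arcsin 0.6702 = 42.08°.

θ_c ≈ 42.08°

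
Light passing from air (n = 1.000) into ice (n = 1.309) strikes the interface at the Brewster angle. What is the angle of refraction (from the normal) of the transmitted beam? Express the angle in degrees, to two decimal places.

θ_t ≈ 37.38°

tan θ_B = n₂/n₁ = 1.309/1.000 = 1.3090, so θ_B = 52.62°.
Since θ_B + θ_t = 90° at Brewster incidence, θ_t = 90° − 52.62° = 37.38°.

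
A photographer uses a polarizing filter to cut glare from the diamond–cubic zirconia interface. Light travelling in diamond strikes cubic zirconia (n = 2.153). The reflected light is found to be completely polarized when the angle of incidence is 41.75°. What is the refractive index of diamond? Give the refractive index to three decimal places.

n ≈ 2.412

Brewster's law: tan θ_B = n₂/n₁ (light incident in diamond, refracted into cubic zirconia).
n₁ = n₂ / tan θ_B = 2.153 / tan 41.75° = 2.412.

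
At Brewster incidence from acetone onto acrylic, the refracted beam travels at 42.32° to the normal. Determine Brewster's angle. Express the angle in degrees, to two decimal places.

θ_B ≈ 47.68°

Since the reflected and refracted rays are at right angles at the polarizing angle, θ_B + θ_t = 90°.
θ_B = 90° − 42.32° = 47.68°.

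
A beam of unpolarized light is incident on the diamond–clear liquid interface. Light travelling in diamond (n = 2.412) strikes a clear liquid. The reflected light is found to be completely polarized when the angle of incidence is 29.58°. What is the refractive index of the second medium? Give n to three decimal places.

n ≈ 1.369

Brewster's law: tan θ_B = n₂/n₁ (light incident in diamond, refracted into a clear liquid).
n₂ = n₁ tan θ_B = 2.412 × tan 29.58° = 1.369.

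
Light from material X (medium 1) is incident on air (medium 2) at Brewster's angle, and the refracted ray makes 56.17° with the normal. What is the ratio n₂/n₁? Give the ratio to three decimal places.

θ_B + θ_t = 90°, so θ_B = 90° − 56.17° = 33.83°.
tan θ_B = n₂/n₁, so n₂/n₁ = tan 33.83° = 0.670.

n₂/n₁ ≈ 0.670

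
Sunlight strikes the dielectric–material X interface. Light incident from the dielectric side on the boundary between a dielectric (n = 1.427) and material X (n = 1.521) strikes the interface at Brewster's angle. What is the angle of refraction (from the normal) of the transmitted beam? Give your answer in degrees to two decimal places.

First find Brewster's angle: tan θ_B = 1.521/1.427 = 1.0659, giving θ_B = 46.83°.
Since θ_B + θ_t = 90° at Brewster incidence, θ_t = 90° − 46.83° = 43.17°.

θ_t ≈ 43.17°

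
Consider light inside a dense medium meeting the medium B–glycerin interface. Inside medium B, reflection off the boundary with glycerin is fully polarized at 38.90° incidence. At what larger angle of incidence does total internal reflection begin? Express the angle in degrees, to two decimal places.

θ_c ≈ 53.79°

n₂/n₁ = tan 38.90° = 0.8069; the critical angle satisfies sin θ_c = n₂/n₁.
θ_c = arcsin(0.8069) = 53.79°.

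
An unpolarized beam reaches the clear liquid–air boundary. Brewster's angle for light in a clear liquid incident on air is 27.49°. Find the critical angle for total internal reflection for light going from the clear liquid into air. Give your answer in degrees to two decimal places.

θ_c ≈ 31.36°

n₂/n₁ = tan 27.49° = 0.5203; the critical angle satisfies sin θ_c = n₂/n₁.
θ_c = arcsin(0.5203) = 31.36°.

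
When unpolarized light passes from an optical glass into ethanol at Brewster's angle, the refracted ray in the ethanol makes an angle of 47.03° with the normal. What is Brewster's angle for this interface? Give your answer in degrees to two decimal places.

At Brewster's angle the reflected and refracted rays are perpendicular, so θ_B + θ_t = 90°.
So θ_B = 90° − θ_t = 90° − 47.03° = 42.97°.

θ_B ≈ 42.97°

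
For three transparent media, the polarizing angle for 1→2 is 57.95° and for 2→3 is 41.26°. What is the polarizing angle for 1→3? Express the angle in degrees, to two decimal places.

θ_B ≈ 54.49°

tan θ_B(1→2) = n₂/n₁ = tan 57.95° = 1.5972.
tan θ_B(2→3) = n₃/n₂ = tan 41.26° = 0.8773.
Multiplying, n₃/n₁ = 1.5972 × 0.8773 = 1.4012, and θ_B(1→3) = arctan 1.4012 = 54.49°.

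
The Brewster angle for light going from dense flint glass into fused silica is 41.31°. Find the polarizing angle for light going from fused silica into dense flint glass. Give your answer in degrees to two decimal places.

Reversing the direction swaps n₁ and n₂, so tan θ_B' = 1/tan θ_B and θ_B' = 90° − θ_B.
Hence θ_B' = 90° − 41.31° = 48.69°.

θ_B' ≈ 48.69°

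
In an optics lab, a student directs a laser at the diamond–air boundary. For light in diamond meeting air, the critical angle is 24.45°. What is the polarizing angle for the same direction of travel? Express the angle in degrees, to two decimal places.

θ_B ≈ 22.48°

At the critical angle sin θ_c = n₂/n₁, giving n₂/n₁ = sin 24.45° = 0.4139.
Then tan θ_B = n₂/n₁ = 0.4139, so θ_B = arctan 0.4139 = 22.48°.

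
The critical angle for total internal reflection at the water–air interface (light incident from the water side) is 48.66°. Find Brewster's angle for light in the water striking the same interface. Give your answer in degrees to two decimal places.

At the critical angle sin θ_c = n₂/n₁, giving n₂/n₁ = sin 48.66° = 0.7508.
Then tan θ_B = n₂/n₁ = 0.7508, so θ_B = arctan 0.7508 = 36.90°.

θ_B ≈ 36.90°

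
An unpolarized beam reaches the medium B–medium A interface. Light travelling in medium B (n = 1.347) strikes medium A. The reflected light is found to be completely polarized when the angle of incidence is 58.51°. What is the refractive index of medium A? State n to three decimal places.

Full polarization of the reflected beam means tan θ_B = n₂/n₁, where n₁ is the incident medium (medium B).
n₂ = n₁ tan θ_B = 1.347 × tan 58.51° = 2.199.

n ≈ 2.199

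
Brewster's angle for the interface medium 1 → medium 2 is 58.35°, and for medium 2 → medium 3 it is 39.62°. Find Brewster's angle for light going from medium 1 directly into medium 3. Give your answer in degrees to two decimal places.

n₂/n₁ = tan 58.35° = 1.6223 and n₃/n₂ = tan 39.62° = 0.8279.
So n₃/n₁ = (n₂/n₁)(n₃/n₂) = 1.6223 × 0.8279 = 1.3430.
θ_B(1→3) = arctan(1.3430) = 53.33°.

θ_B ≈ 53.33°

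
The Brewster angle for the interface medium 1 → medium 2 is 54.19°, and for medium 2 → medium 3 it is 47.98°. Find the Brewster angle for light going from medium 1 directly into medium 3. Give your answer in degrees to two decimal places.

tan θ_B(1→2) = n₂/n₁ = tan 54.19° = 1.3860.
tan θ_B(2→3) = n₃/n₂ = tan 47.98° = 1.1098.
So n₃/n₁ = (n₂/n₁)(n₃/n₂) = 1.3860 × 1.1098 = 1.5383.
θ_B(1→3) = arctan(1.5383) = 56.97°.

θ_B ≈ 56.97°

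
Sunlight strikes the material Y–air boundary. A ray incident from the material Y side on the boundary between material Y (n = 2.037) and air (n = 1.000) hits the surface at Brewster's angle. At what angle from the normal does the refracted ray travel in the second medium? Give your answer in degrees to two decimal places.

tan θ_B = n₂/n₁ = 1.000/2.037 = 0.4909, so θ_B = 26.15°.
Since θ_B + θ_t = 90° at Brewster incidence, θ_t = 90° − 26.15° = 63.85°.

θ_t ≈ 63.85°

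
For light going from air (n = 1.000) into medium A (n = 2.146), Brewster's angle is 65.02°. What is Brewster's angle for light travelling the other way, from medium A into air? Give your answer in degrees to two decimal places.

θ_B' ≈ 24.98°

The two Brewster angles are complementary: θ_B' = 90° − θ_B = 90° − 65.02° = 24.98°.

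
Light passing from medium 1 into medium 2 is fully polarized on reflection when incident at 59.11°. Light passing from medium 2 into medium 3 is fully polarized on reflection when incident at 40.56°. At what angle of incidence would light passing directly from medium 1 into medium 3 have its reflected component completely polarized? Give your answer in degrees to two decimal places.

θ_B ≈ 55.05°

Each Brewster angle gives a ratio: n₂/n₁ = tan 59.11° = 1.6715, n₃/n₂ = tan 40.56° = 0.8559.
So n₃/n₁ = (n₂/n₁)(n₃/n₂) = 1.6715 × 0.8559 = 1.4307.
θ_B(1→3) = arctan(1.4307) = 55.05°.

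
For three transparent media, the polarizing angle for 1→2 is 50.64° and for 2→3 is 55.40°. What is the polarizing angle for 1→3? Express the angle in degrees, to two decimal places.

Each Brewster angle gives a ratio: n₂/n₁ = tan 50.64° = 1.2192, n₃/n₂ = tan 55.40° = 1.4496.
Multiplying, n₃/n₁ = 1.2192 × 1.4496 = 1.7673, and θ_B(1→3) = arctan 1.7673 = 60.50°.

θ_B ≈ 60.50°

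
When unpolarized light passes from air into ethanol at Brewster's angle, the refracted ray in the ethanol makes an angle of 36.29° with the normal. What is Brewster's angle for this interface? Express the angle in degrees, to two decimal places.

θ_B ≈ 53.71°

Since the reflected and refracted rays are at right angles at the polarizing angle, θ_B + θ_t = 90°.
θ_B = 90° − 36.29° = 53.71°.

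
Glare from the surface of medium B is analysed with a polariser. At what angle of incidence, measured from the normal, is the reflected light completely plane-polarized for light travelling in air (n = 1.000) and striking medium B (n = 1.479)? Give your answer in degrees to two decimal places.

θ_B ≈ 55.94°

Brewster's condition: tan θ_B = n₂/n₁ = 1.479/1.000 = 1.4790. Taking the arctangent, θ_B = 55.94°.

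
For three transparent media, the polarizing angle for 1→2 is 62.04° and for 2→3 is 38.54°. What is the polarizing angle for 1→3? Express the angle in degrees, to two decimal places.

Each Brewster angle gives a ratio: n₂/n₁ = tan 62.04° = 1.8839, n₃/n₂ = tan 38.54° = 0.7966.
n₃/n₁ = 1.5007. Then tan θ_B(1→3) = n₃/n₁, so θ_B(1→3) = arctan(1.5007) = 56.32°.

θ_B ≈ 56.32°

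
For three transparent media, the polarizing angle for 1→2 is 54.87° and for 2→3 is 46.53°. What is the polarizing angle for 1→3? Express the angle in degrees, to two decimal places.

tan θ_B(1→2) = n₂/n₁ = tan 54.87° = 1.4213.
tan θ_B(2→3) = n₃/n₂ = tan 46.53° = 1.0549.
n₃/n₁ = 1.4993. Then tan θ_B(1→3) = n₃/n₁, so θ_B(1→3) = arctan(1.4993) = 56.30°.

θ_B ≈ 56.30°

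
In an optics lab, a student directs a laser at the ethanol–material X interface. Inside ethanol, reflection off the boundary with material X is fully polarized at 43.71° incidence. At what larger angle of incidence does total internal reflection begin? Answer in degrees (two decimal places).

θ_c ≈ 72.93°

From Brewster, n₂/n₁ = tan θ_B = tan 43.71° = 0.9560.
Then sin θ_c = n₂/n₁ = 0.9560, so θ_c = arcsin 0.9560 = 72.93°.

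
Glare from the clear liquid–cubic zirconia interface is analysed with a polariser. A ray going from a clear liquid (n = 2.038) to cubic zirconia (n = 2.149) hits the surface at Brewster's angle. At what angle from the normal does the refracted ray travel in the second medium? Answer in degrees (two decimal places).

First find Brewster's angle: tan θ_B = 2.149/2.038 = 1.0545, giving θ_B = 46.52°.
Since θ_B + θ_t = 90° at Brewster incidence, θ_t = 90° − 46.52° = 43.48°.

θ_t ≈ 43.48°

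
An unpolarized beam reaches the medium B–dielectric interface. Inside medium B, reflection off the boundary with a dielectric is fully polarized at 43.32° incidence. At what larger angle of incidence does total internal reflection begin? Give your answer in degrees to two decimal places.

tan θ_B = n₂/n₁ = tan 43.32° = 0.9430.
Total internal reflection: sin θ_c = n₂/n₁ = 0.9430.
θ_c = arcsin(0.9430) = 70.56°.

θ_c ≈ 70.56°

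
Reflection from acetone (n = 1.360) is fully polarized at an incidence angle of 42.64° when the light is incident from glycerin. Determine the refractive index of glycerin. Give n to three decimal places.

n ≈ 1.477

At Brewster's angle, tan θ_B = n₂/n₁ with n₁ on the incident side (glycerin) and n₂ on the transmitted side (acetone).
n₁ = n₂ / tan θ_B = 1.360 / tan 42.64° = 1.477.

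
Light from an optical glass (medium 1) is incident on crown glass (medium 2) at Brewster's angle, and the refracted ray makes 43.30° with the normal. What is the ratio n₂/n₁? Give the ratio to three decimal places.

At Brewster incidence θ_B = 90° − θ_t = 90° − 43.30° = 46.70°.
tan θ_B = n₂/n₁, so n₂/n₁ = tan 46.70° = 1.061.

n₂/n₁ ≈ 1.061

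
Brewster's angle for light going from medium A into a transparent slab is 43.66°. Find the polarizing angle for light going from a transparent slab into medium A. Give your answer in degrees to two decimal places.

θ_B' ≈ 46.34°

Reversing the direction swaps n₁ and n₂, so tan θ_B' = 1/tan θ_B and θ_B' = 90° − θ_B.
Hence θ_B' = 90° − 43.66° = 46.34°.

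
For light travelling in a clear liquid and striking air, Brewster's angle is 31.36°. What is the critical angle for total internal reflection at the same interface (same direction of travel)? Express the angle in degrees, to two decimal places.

tan θ_B = n₂/n₁ = tan 31.36° = 0.6094.
Total internal reflection: sin θ_c = n₂/n₁ = 0.6094.
θ_c = arcsin(0.6094) = 37.55°.

θ_c ≈ 37.55°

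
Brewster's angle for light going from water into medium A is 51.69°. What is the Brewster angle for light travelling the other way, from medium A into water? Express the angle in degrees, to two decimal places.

The two Brewster angles are complementary: θ_B' = 90° − θ_B = 90° − 51.69° = 38.31°.

θ_B' ≈ 38.31°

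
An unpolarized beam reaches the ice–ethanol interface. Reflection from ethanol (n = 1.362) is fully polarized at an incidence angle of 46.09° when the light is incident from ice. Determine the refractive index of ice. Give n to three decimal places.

At the Brewster angle, tan θ_B = n₂/n₁ with n₁ on the incident side (ice) and n₂ on the transmitted side (ethanol).
n₁ = n₂ / tan θ_B = 1.362 / tan 46.09° = 1.311.

n ≈ 1.311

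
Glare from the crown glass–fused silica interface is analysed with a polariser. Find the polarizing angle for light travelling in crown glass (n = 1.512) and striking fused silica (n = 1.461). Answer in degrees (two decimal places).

θ_B ≈ 44.02°

Here n₂/n₁ = 1.461/1.512 = 0.9663, and Brewster's law gives tan θ_B = n₂/n₁. Taking the arctangent, θ_B = 44.02°.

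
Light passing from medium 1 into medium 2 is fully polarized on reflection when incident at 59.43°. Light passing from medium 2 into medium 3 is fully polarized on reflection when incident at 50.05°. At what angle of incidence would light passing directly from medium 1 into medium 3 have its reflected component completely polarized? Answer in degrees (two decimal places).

tan θ_B(1→2) = n₂/n₁ = tan 59.43° = 1.6929.
tan θ_B(2→3) = n₃/n₂ = tan 50.05° = 1.1939.
n₃/n₁ = 2.0211. Then tan θ_B(1→3) = n₃/n₁, so θ_B(1→3) = arctan(2.0211) = 63.68°.

θ_B ≈ 63.68°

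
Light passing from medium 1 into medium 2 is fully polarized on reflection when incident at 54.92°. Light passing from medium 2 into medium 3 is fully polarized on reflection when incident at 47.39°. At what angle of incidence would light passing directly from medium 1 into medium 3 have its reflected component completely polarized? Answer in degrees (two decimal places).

θ_B ≈ 57.14°

n₂/n₁ = tan 54.92° = 1.4239 and n₃/n₂ = tan 47.39° = 1.0871.
So n₃/n₁ = (n₂/n₁)(n₃/n₂) = 1.4239 × 1.0871 = 1.5480.
θ_B(1→3) = arctan(1.5480) = 57.14°.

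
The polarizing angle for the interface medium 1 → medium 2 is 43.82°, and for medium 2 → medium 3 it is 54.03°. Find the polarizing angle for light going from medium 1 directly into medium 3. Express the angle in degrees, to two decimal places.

θ_B ≈ 52.90°

n₂/n₁ = tan 43.82° = 0.9596 and n₃/n₂ = tan 54.03° = 1.3779.
So n₃/n₁ = (n₂/n₁)(n₃/n₂) = 0.9596 × 1.3779 = 1.3223.
θ_B(1→3) = arctan(1.3223) = 52.90°.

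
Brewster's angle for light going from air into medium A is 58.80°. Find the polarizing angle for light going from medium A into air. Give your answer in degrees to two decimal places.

Reversing the direction swaps n₁ and n₂, so tan θ_B' = 1/tan θ_B and θ_B' = 90° − θ_B.
Hence θ_B' = 90° − 58.80° = 31.20°.

θ_B' ≈ 31.20°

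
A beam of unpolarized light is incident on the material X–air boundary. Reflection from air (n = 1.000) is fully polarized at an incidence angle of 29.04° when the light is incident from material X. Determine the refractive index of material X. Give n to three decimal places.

Brewster's law: tan θ_B = n₂/n₁ (light incident in material X, refracted into air).
n₁ = n₂ / tan θ_B = 1.000 / tan 29.04° = 1.801.

n ≈ 1.801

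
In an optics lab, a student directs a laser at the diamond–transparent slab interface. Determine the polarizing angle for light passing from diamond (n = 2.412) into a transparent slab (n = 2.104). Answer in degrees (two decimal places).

The reflected p-component vanishes when tan θ_B = n₂/n₁.
Here n₂/n₁ = 2.104/2.412 = 0.8723, and Brewster's law gives tan θ_B = n₂/n₁.
So θ_B = arctan 0.8723 = 41.10°.

θ_B ≈ 41.10°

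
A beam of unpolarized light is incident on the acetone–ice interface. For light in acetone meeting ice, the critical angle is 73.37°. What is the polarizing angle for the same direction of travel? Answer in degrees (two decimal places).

n₂/n₁ = sin θ_c = sin 73.37° = 0.9582.
tan θ_B equals the same ratio, so θ_B = arctan(0.9582) = 43.78°.

θ_B ≈ 43.78°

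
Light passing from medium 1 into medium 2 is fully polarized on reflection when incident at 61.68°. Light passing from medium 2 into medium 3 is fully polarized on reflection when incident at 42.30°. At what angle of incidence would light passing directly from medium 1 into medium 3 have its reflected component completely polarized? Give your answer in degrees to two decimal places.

θ_B ≈ 59.36°

n₂/n₁ = tan 61.68° = 1.8556 and n₃/n₂ = tan 42.30° = 0.9099.
So n₃/n₁ = (n₂/n₁)(n₃/n₂) = 1.8556 × 0.9099 = 1.6885.
θ_B(1→3) = arctan(1.6885) = 59.36°.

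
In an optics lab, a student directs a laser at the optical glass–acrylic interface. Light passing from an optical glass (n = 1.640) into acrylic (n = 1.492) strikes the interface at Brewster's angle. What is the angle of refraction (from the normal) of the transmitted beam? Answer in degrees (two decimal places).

θ_t ≈ 47.71°

tan θ_B = n₂/n₁ = 1.492/1.640 = 0.9098, so θ_B = 42.29°.
The refracted ray is perpendicular to the reflected ray, so θ_t = 90° − θ_B = 47.71°.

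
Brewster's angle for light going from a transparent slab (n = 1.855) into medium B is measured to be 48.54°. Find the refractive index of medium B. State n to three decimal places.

At Brewster's angle, tan θ_B = n₂/n₁ with n₁ on the incident side (a transparent slab) and n₂ on the transmitted side (medium B).
n₂ = n₁ tan θ_B = 1.855 × tan 48.54° = 2.100.

n ≈ 2.100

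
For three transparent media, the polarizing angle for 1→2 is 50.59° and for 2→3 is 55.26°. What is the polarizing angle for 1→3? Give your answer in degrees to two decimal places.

θ_B ≈ 60.32°

n₂/n₁ = tan 50.59° = 1.2170 and n₃/n₂ = tan 55.26° = 1.4420.
Multiplying, n₃/n₁ = 1.2170 × 1.4420 = 1.7549, and θ_B(1→3) = arctan 1.7549 = 60.32°.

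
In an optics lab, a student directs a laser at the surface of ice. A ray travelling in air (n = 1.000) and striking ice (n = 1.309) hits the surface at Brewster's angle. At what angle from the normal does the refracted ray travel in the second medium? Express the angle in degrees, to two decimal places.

θ_t ≈ 37.38°

First find Brewster's angle: tan θ_B = 1.309/1.000 = 1.3090, giving θ_B = 52.62°.
At Brewster's angle the reflected and refracted rays are perpendicular, so θ_t = 90° − θ_B = 90° − 52.62° = 37.38°.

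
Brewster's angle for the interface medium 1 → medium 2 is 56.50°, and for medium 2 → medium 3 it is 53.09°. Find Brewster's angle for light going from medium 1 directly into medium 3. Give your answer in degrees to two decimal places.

Each Brewster angle gives a ratio: n₂/n₁ = tan 56.50° = 1.5108, n₃/n₂ = tan 53.09° = 1.3314.
So n₃/n₁ = (n₂/n₁)(n₃/n₂) = 1.5108 × 1.3314 = 2.0115.
θ_B(1→3) = arctan(2.0115) = 63.57°.

θ_B ≈ 63.57°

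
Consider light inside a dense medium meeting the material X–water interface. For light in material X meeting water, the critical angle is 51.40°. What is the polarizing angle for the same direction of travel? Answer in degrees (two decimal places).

θ_B ≈ 38.01°

sin θ_c = n₂/n₁, so n₂/n₁ = sin 51.40° = 0.7815.
Brewster: tan θ_B = n₂/n₁ = 0.7815.
θ_B = arctan(0.7815) = 38.01°.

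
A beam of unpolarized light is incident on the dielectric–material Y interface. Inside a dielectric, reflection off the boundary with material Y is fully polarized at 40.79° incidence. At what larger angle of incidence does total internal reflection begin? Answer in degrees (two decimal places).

n₂/n₁ = tan 40.79° = 0.8629; the critical angle satisfies sin θ_c = n₂/n₁.
θ_c = arcsin(0.8629) = 59.64°.

θ_c ≈ 59.64°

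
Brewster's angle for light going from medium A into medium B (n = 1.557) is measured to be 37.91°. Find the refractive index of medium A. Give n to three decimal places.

Full polarization of the reflected beam means tan θ_B = n₂/n₁, where n₁ is the incident medium (medium A).
n₁ = n₂ / tan θ_B = 1.557 / tan 37.91° = 1.999.

n ≈ 1.999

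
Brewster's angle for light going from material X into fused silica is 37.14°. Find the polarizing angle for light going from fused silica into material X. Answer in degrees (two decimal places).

tan θ_B' = n₁/n₂ = 1/tan θ_B, so θ_B' = 90° − θ_B.
θ_B' = 90° − 37.14° = 52.86°.

θ_B' ≈ 52.86°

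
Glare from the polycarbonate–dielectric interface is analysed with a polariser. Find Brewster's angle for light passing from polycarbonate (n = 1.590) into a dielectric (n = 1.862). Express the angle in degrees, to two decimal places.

θ_B ≈ 49.51°

Here n₂/n₁ = 1.862/1.590 = 1.1711, and Brewster's law gives tan θ_B = n₂/n₁. Taking the arctangent, θ_B = 49.51°.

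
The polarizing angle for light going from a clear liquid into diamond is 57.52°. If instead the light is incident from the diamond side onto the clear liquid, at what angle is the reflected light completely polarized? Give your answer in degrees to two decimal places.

The two Brewster angles are complementary: θ_B' = 90° − θ_B = 90° − 57.52° = 32.48°.

θ_B' ≈ 32.48°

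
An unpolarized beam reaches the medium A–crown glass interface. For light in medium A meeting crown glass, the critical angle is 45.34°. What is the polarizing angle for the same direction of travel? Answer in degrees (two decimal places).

At the critical angle sin θ_c = n₂/n₁, giving n₂/n₁ = sin 45.34° = 0.7113.
Then tan θ_B = n₂/n₁ = 0.7113, so θ_B = arctan 0.7113 = 35.42°.

θ_B ≈ 35.42°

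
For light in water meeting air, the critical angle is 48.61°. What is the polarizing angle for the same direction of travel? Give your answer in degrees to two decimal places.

θ_B ≈ 36.88°

At the critical angle sin θ_c = n₂/n₁, giving n₂/n₁ = sin 48.61° = 0.7502.
Then tan θ_B = n₂/n₁ = 0.7502, so θ_B = arctan 0.7502 = 36.88°.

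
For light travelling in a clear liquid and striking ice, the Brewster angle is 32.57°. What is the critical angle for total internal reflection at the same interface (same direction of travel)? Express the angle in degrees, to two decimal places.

From Brewster, n₂/n₁ = tan θ_B = tan 32.57° = 0.6388.
Then sin θ_c = n₂/n₁ = 0.6388, so θ_c = arcsin 0.6388 = 39.70°.

θ_c ≈ 39.70°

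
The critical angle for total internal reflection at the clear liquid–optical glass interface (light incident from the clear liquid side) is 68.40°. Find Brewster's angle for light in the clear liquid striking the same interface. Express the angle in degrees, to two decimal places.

θ_B ≈ 42.92°

n₂/n₁ = sin θ_c = sin 68.40° = 0.9298.
tan θ_B equals the same ratio, so θ_B = arctan(0.9298) = 42.92°.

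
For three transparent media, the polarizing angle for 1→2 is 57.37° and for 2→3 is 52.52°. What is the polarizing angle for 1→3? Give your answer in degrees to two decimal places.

θ_B ≈ 63.85°

n₂/n₁ = tan 57.37° = 1.5619 and n₃/n₂ = tan 52.52° = 1.3042.
n₃/n₁ = 2.0369. Then tan θ_B(1→3) = n₃/n₁, so θ_B(1→3) = arctan(2.0369) = 63.85°.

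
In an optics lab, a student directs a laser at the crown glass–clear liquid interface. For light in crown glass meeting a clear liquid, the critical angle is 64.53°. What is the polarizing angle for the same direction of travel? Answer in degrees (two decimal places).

θ_B ≈ 42.08°

n₂/n₁ = sin θ_c = sin 64.53° = 0.9028.
tan θ_B equals the same ratio, so θ_B = arctan(0.9028) = 42.08°.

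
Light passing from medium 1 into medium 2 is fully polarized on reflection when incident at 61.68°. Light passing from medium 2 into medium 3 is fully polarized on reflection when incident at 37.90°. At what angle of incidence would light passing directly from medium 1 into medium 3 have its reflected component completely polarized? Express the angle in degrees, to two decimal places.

θ_B ≈ 55.31°

n₂/n₁ = tan 61.68° = 1.8556 and n₃/n₂ = tan 37.90° = 0.7785.
Multiplying, n₃/n₁ = 1.8556 × 0.7785 = 1.4446, and θ_B(1→3) = arctan 1.4446 = 55.31°.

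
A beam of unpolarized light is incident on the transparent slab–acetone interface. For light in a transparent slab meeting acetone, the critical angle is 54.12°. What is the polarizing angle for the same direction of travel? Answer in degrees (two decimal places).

θ_B ≈ 39.02°

sin θ_c = n₂/n₁, so n₂/n₁ = sin 54.12° = 0.8102.
Brewster: tan θ_B = n₂/n₁ = 0.8102.
θ_B = arctan(0.8102) = 39.02°.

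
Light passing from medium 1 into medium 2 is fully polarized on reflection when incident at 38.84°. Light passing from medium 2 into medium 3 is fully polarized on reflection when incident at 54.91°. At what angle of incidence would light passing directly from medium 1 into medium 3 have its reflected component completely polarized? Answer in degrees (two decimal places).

θ_B ≈ 48.89°

tan θ_B(1→2) = n₂/n₁ = tan 38.84° = 0.8052.
tan θ_B(2→3) = n₃/n₂ = tan 54.91° = 1.4234.
So n₃/n₁ = (n₂/n₁)(n₃/n₂) = 0.8052 × 1.4234 = 1.1461.
θ_B(1→3) = arctan(1.1461) = 48.89°.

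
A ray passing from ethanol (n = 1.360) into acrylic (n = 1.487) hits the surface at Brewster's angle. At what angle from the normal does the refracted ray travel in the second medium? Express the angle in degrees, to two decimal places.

θ_t ≈ 42.45°

θ_B = arctan(n₂/n₁) = arctan(1.487/1.360) = 47.55°.
Since θ_B + θ_t = 90° at Brewster incidence, θ_t = 90° − 47.55° = 42.45°.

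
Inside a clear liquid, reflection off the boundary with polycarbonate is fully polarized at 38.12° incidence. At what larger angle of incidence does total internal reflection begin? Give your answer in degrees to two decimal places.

θ_c ≈ 51.69°

tan θ_B = n₂/n₁ = tan 38.12° = 0.7847.
Total internal reflection: sin θ_c = n₂/n₁ = 0.7847.
θ_c = arcsin(0.7847) = 51.69°.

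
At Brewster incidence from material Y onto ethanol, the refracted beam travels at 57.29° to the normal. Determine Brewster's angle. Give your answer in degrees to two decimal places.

At Brewster's angle the reflected and refracted rays are perpendicular, so θ_B + θ_t = 90°.
So θ_B = 90° − θ_t = 90° − 57.29° = 32.71°.

θ_B ≈ 32.71°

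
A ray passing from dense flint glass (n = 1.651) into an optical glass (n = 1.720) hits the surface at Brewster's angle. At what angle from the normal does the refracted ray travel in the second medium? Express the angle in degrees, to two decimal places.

θ_t ≈ 43.83°

tan θ_B = n₂/n₁ = 1.720/1.651 = 1.0418, so θ_B = 46.17°.
At Brewster's angle the reflected and refracted rays are perpendicular, so θ_t = 90° − θ_B = 90° − 46.17° = 43.83°.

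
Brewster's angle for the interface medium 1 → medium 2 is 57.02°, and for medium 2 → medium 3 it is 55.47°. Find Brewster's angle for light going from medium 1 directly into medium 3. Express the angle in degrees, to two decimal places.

tan θ_B(1→2) = n₂/n₁ = tan 57.02° = 1.5410.
tan θ_B(2→3) = n₃/n₂ = tan 55.47° = 1.4534.
n₃/n₁ = 2.2397. Then tan θ_B(1→3) = n₃/n₁, so θ_B(1→3) = arctan(2.2397) = 65.94°.

θ_B ≈ 65.94°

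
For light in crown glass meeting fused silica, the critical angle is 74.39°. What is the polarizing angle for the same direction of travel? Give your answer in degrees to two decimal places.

θ_B ≈ 43.92°

n₂/n₁ = sin θ_c = sin 74.39° = 0.9631.
tan θ_B equals the same ratio, so θ_B = arctan(0.9631) = 43.92°.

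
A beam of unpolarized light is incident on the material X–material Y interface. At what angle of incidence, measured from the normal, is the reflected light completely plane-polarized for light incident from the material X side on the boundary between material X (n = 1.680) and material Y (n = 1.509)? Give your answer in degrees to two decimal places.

θ_B ≈ 41.93°

The reflected p-component vanishes when tan θ_B = n₂/n₁.
tan θ_B = n₂/n₁ = 1.509/1.680 = 0.8982.
So θ_B = arctan 0.8982 = 41.93°.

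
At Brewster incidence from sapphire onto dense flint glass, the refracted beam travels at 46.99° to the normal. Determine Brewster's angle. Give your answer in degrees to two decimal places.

θ_B ≈ 43.01°

Since the reflected and refracted rays are at right angles at the polarizing angle, θ_B + θ_t = 90°.
So θ_B = 90° − θ_t = 90° − 46.99° = 43.01°.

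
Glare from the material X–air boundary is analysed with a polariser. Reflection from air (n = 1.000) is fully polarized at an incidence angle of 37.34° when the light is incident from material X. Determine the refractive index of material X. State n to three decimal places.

n ≈ 1.311

At Brewster's angle, tan θ_B = n₂/n₁ with n₁ on the incident side (material X) and n₂ on the transmitted side (air).
n₁ = n₂ / tan θ_B = 1.000 / tan 37.34° = 1.311.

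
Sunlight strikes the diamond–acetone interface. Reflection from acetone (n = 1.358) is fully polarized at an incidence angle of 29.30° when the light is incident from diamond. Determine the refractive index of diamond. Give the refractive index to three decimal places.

Brewster's law: tan θ_B = n₂/n₁ (light incident in diamond, refracted into acetone).
n₁ = n₂ / tan θ_B = 1.358 / tan 29.30° = 2.420.

n ≈ 2.420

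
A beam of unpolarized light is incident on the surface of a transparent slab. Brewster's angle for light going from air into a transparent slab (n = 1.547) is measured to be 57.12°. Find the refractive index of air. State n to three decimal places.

Full polarization of the reflected beam means tan θ_B = n₂/n₁, where n₁ is the incident medium (air).
n₁ = n₂ / tan θ_B = 1.547 / tan 57.12° = 1.000.

n ≈ 1.000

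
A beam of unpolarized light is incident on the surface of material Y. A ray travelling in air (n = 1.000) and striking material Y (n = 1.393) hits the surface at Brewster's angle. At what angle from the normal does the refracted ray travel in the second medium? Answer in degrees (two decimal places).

tan θ_B = n₂/n₁ = 1.393/1.000 = 1.3930, so θ_B = 54.33°.
The refracted ray is perpendicular to the reflected ray, so θ_t = 90° − θ_B = 35.67°.

θ_t ≈ 35.67°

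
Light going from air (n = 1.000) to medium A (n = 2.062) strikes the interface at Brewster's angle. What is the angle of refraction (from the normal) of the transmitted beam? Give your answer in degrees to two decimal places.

First find Brewster's angle: tan θ_B = 2.062/1.000 = 2.0620, giving θ_B = 64.13°.
Since θ_B + θ_t = 90° at Brewster incidence, θ_t = 90° − 64.13° = 25.87°.

θ_t ≈ 25.87°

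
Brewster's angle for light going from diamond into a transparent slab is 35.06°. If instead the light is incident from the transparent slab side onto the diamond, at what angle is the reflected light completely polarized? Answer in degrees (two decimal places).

Reversing the direction swaps n₁ and n₂, so tan θ_B' = 1/tan θ_B and θ_B' = 90° − θ_B.
Hence θ_B' = 90° − 35.06° = 54.94°.

θ_B' ≈ 54.94°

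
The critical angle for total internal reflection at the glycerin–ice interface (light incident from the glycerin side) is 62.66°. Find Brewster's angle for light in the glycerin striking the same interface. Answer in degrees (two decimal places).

θ_B ≈ 41.61°

n₂/n₁ = sin θ_c = sin 62.66° = 0.8883.
tan θ_B equals the same ratio, so θ_B = arctan(0.8883) = 41.61°.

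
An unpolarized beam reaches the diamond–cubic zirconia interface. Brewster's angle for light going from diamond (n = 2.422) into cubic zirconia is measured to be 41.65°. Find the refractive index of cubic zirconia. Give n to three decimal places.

At Brewster's angle, tan θ_B = n₂/n₁ with n₁ on the incident side (diamond) and n₂ on the transmitted side (cubic zirconia).
n₂ = n₁ tan θ_B = 2.422 × tan 41.65° = 2.154.

n ≈ 2.154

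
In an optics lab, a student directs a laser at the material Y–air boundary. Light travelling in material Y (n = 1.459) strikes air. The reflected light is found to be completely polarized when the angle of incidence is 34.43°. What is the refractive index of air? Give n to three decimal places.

Full polarization of the reflected beam means tan θ_B = n₂/n₁, where n₁ is the incident medium (material Y).
n₂ = n₁ tan θ_B = 1.459 × tan 34.43° = 1.000.

n ≈ 1.000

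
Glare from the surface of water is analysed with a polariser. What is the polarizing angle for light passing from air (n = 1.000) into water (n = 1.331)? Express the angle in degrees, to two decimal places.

θ_B ≈ 53.08°

At Brewster's angle the reflected and refracted rays are perpendicular, which with Snell's law gives tan θ_B = n₂/n₁.
tan θ_B = n₂/n₁ = 1.331/1.000 = 1.3310.
θ_B = arctan(1.3310) = 53.08°.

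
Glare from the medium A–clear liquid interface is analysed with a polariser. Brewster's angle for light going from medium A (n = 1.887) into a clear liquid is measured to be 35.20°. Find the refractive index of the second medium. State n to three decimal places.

Full polarization of the reflected beam means tan θ_B = n₂/n₁, where n₁ is the incident medium (medium A).
n₂ = n₁ tan θ_B = 1.887 × tan 35.20° = 1.331.

n ≈ 1.331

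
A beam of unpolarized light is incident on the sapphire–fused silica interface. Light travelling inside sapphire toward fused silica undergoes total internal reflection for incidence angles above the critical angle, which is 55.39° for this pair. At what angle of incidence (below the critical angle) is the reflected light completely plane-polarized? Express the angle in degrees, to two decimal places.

θ_B ≈ 39.46°

sin θ_c = n₂/n₁, so n₂/n₁ = sin 55.39° = 0.8230.
Brewster: tan θ_B = n₂/n₁ = 0.8230.
θ_B = arctan(0.8230) = 39.46°.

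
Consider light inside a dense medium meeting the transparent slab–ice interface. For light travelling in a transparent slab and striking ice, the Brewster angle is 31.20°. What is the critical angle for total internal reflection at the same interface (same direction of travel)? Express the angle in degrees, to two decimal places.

θ_c ≈ 37.27°

tan θ_B = n₂/n₁ = tan 31.20° = 0.6056.
Total internal reflection: sin θ_c = n₂/n₁ = 0.6056.
θ_c = arcsin(0.6056) = 37.27°.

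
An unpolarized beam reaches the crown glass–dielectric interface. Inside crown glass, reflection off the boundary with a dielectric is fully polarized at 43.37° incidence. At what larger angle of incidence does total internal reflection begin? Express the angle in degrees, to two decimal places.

θ_c ≈ 70.85°

n₂/n₁ = tan 43.37° = 0.9447; the critical angle satisfies sin θ_c = n₂/n₁.
θ_c = arcsin(0.9447) = 70.85°.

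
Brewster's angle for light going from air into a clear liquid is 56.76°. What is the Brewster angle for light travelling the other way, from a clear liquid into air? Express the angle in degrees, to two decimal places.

θ_B' ≈ 33.24°

Reversing the direction swaps n₁ and n₂, so tan θ_B' = 1/tan θ_B and θ_B' = 90° − θ_B.
Hence θ_B' = 90° − 56.76° = 33.24°.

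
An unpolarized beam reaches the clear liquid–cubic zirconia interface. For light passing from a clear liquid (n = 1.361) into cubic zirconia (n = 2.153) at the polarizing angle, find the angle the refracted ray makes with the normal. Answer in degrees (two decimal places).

θ_t ≈ 32.30°

tan θ_B = n₂/n₁ = 2.153/1.361 = 1.5819, so θ_B = 57.70°.
At Brewster's angle the reflected and refracted rays are perpendicular, so θ_t = 90° − θ_B = 90° − 57.70° = 32.30°.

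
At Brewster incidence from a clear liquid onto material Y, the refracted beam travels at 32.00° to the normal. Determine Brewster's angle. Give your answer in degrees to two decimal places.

θ_B ≈ 58.00°

At Brewster's angle the reflected and refracted rays are perpendicular, so θ_B + θ_t = 90°.
θ_B = 90° − 32.00° = 58.00°.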